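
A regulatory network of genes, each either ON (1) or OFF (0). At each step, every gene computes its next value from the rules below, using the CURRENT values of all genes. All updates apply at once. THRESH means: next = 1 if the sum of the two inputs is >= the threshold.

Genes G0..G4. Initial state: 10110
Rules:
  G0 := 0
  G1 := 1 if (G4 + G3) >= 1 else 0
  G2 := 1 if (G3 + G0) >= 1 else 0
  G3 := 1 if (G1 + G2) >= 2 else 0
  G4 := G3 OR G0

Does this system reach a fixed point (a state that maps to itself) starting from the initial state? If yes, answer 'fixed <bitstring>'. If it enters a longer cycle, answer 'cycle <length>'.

Step 0: 10110
Step 1: G0=0(const) G1=(0+1>=1)=1 G2=(1+1>=1)=1 G3=(0+1>=2)=0 G4=G3|G0=1|1=1 -> 01101
Step 2: G0=0(const) G1=(1+0>=1)=1 G2=(0+0>=1)=0 G3=(1+1>=2)=1 G4=G3|G0=0|0=0 -> 01010
Step 3: G0=0(const) G1=(0+1>=1)=1 G2=(1+0>=1)=1 G3=(1+0>=2)=0 G4=G3|G0=1|0=1 -> 01101
Cycle of length 2 starting at step 1 -> no fixed point

Answer: cycle 2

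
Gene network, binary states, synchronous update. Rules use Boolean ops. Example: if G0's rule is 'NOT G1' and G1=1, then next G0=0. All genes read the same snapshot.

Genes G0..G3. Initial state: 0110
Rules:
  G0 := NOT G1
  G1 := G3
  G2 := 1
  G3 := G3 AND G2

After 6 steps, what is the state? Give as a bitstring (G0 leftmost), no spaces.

Step 1: G0=NOT G1=NOT 1=0 G1=G3=0 G2=1(const) G3=G3&G2=0&1=0 -> 0010
Step 2: G0=NOT G1=NOT 0=1 G1=G3=0 G2=1(const) G3=G3&G2=0&1=0 -> 1010
Step 3: G0=NOT G1=NOT 0=1 G1=G3=0 G2=1(const) G3=G3&G2=0&1=0 -> 1010
Step 4: G0=NOT G1=NOT 0=1 G1=G3=0 G2=1(const) G3=G3&G2=0&1=0 -> 1010
Step 5: G0=NOT G1=NOT 0=1 G1=G3=0 G2=1(const) G3=G3&G2=0&1=0 -> 1010
Step 6: G0=NOT G1=NOT 0=1 G1=G3=0 G2=1(const) G3=G3&G2=0&1=0 -> 1010

1010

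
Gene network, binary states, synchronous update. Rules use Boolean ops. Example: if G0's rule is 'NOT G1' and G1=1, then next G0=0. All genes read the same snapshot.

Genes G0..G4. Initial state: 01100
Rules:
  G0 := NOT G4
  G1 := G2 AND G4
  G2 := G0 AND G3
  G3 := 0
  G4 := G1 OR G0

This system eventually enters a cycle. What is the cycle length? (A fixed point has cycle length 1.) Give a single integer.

Answer: 4

Derivation:
Step 0: 01100
Step 1: G0=NOT G4=NOT 0=1 G1=G2&G4=1&0=0 G2=G0&G3=0&0=0 G3=0(const) G4=G1|G0=1|0=1 -> 10001
Step 2: G0=NOT G4=NOT 1=0 G1=G2&G4=0&1=0 G2=G0&G3=1&0=0 G3=0(const) G4=G1|G0=0|1=1 -> 00001
Step 3: G0=NOT G4=NOT 1=0 G1=G2&G4=0&1=0 G2=G0&G3=0&0=0 G3=0(const) G4=G1|G0=0|0=0 -> 00000
Step 4: G0=NOT G4=NOT 0=1 G1=G2&G4=0&0=0 G2=G0&G3=0&0=0 G3=0(const) G4=G1|G0=0|0=0 -> 10000
Step 5: G0=NOT G4=NOT 0=1 G1=G2&G4=0&0=0 G2=G0&G3=1&0=0 G3=0(const) G4=G1|G0=0|1=1 -> 10001
State from step 5 equals state from step 1 -> cycle length 4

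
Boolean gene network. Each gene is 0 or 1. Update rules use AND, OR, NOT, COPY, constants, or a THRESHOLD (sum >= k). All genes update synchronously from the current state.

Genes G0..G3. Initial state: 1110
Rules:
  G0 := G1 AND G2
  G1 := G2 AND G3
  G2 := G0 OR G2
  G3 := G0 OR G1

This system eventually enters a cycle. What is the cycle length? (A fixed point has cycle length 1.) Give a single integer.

Step 0: 1110
Step 1: G0=G1&G2=1&1=1 G1=G2&G3=1&0=0 G2=G0|G2=1|1=1 G3=G0|G1=1|1=1 -> 1011
Step 2: G0=G1&G2=0&1=0 G1=G2&G3=1&1=1 G2=G0|G2=1|1=1 G3=G0|G1=1|0=1 -> 0111
Step 3: G0=G1&G2=1&1=1 G1=G2&G3=1&1=1 G2=G0|G2=0|1=1 G3=G0|G1=0|1=1 -> 1111
Step 4: G0=G1&G2=1&1=1 G1=G2&G3=1&1=1 G2=G0|G2=1|1=1 G3=G0|G1=1|1=1 -> 1111
State from step 4 equals state from step 3 -> cycle length 1

Answer: 1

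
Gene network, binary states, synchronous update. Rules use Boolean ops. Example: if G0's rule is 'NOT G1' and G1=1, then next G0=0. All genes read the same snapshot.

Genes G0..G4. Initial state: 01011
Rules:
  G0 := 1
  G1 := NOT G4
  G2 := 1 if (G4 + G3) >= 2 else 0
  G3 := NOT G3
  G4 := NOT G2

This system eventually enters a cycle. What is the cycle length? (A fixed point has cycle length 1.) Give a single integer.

Answer: 4

Derivation:
Step 0: 01011
Step 1: G0=1(const) G1=NOT G4=NOT 1=0 G2=(1+1>=2)=1 G3=NOT G3=NOT 1=0 G4=NOT G2=NOT 0=1 -> 10101
Step 2: G0=1(const) G1=NOT G4=NOT 1=0 G2=(1+0>=2)=0 G3=NOT G3=NOT 0=1 G4=NOT G2=NOT 1=0 -> 10010
Step 3: G0=1(const) G1=NOT G4=NOT 0=1 G2=(0+1>=2)=0 G3=NOT G3=NOT 1=0 G4=NOT G2=NOT 0=1 -> 11001
Step 4: G0=1(const) G1=NOT G4=NOT 1=0 G2=(1+0>=2)=0 G3=NOT G3=NOT 0=1 G4=NOT G2=NOT 0=1 -> 10011
Step 5: G0=1(const) G1=NOT G4=NOT 1=0 G2=(1+1>=2)=1 G3=NOT G3=NOT 1=0 G4=NOT G2=NOT 0=1 -> 10101
State from step 5 equals state from step 1 -> cycle length 4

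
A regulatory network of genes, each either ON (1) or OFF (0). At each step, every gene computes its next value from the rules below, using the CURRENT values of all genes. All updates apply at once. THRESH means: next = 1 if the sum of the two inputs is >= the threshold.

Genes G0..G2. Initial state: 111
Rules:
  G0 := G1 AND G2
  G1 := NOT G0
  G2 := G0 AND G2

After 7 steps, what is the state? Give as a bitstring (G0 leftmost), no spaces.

Step 1: G0=G1&G2=1&1=1 G1=NOT G0=NOT 1=0 G2=G0&G2=1&1=1 -> 101
Step 2: G0=G1&G2=0&1=0 G1=NOT G0=NOT 1=0 G2=G0&G2=1&1=1 -> 001
Step 3: G0=G1&G2=0&1=0 G1=NOT G0=NOT 0=1 G2=G0&G2=0&1=0 -> 010
Step 4: G0=G1&G2=1&0=0 G1=NOT G0=NOT 0=1 G2=G0&G2=0&0=0 -> 010
Step 5: G0=G1&G2=1&0=0 G1=NOT G0=NOT 0=1 G2=G0&G2=0&0=0 -> 010
Step 6: G0=G1&G2=1&0=0 G1=NOT G0=NOT 0=1 G2=G0&G2=0&0=0 -> 010
Step 7: G0=G1&G2=1&0=0 G1=NOT G0=NOT 0=1 G2=G0&G2=0&0=0 -> 010

010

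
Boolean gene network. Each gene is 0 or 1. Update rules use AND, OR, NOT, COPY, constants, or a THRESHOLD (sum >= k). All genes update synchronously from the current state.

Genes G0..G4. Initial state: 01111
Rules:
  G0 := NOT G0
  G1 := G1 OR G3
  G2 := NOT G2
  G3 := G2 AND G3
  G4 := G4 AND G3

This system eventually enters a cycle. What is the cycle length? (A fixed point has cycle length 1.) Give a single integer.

Answer: 2

Derivation:
Step 0: 01111
Step 1: G0=NOT G0=NOT 0=1 G1=G1|G3=1|1=1 G2=NOT G2=NOT 1=0 G3=G2&G3=1&1=1 G4=G4&G3=1&1=1 -> 11011
Step 2: G0=NOT G0=NOT 1=0 G1=G1|G3=1|1=1 G2=NOT G2=NOT 0=1 G3=G2&G3=0&1=0 G4=G4&G3=1&1=1 -> 01101
Step 3: G0=NOT G0=NOT 0=1 G1=G1|G3=1|0=1 G2=NOT G2=NOT 1=0 G3=G2&G3=1&0=0 G4=G4&G3=1&0=0 -> 11000
Step 4: G0=NOT G0=NOT 1=0 G1=G1|G3=1|0=1 G2=NOT G2=NOT 0=1 G3=G2&G3=0&0=0 G4=G4&G3=0&0=0 -> 01100
Step 5: G0=NOT G0=NOT 0=1 G1=G1|G3=1|0=1 G2=NOT G2=NOT 1=0 G3=G2&G3=1&0=0 G4=G4&G3=0&0=0 -> 11000
State from step 5 equals state from step 3 -> cycle length 2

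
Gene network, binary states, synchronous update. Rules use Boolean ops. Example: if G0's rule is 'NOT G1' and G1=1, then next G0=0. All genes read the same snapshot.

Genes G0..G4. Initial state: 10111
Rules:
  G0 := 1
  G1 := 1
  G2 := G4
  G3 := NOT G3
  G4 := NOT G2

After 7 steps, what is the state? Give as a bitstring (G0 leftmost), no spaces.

Step 1: G0=1(const) G1=1(const) G2=G4=1 G3=NOT G3=NOT 1=0 G4=NOT G2=NOT 1=0 -> 11100
Step 2: G0=1(const) G1=1(const) G2=G4=0 G3=NOT G3=NOT 0=1 G4=NOT G2=NOT 1=0 -> 11010
Step 3: G0=1(const) G1=1(const) G2=G4=0 G3=NOT G3=NOT 1=0 G4=NOT G2=NOT 0=1 -> 11001
Step 4: G0=1(const) G1=1(const) G2=G4=1 G3=NOT G3=NOT 0=1 G4=NOT G2=NOT 0=1 -> 11111
Step 5: G0=1(const) G1=1(const) G2=G4=1 G3=NOT G3=NOT 1=0 G4=NOT G2=NOT 1=0 -> 11100
Step 6: G0=1(const) G1=1(const) G2=G4=0 G3=NOT G3=NOT 0=1 G4=NOT G2=NOT 1=0 -> 11010
Step 7: G0=1(const) G1=1(const) G2=G4=0 G3=NOT G3=NOT 1=0 G4=NOT G2=NOT 0=1 -> 11001

11001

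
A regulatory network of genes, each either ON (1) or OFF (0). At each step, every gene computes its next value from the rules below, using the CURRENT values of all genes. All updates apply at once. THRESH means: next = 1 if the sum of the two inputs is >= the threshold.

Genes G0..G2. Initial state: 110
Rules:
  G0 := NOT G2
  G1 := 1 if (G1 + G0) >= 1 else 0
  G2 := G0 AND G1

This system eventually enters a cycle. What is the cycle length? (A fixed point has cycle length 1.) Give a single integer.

Step 0: 110
Step 1: G0=NOT G2=NOT 0=1 G1=(1+1>=1)=1 G2=G0&G1=1&1=1 -> 111
Step 2: G0=NOT G2=NOT 1=0 G1=(1+1>=1)=1 G2=G0&G1=1&1=1 -> 011
Step 3: G0=NOT G2=NOT 1=0 G1=(1+0>=1)=1 G2=G0&G1=0&1=0 -> 010
Step 4: G0=NOT G2=NOT 0=1 G1=(1+0>=1)=1 G2=G0&G1=0&1=0 -> 110
State from step 4 equals state from step 0 -> cycle length 4

Answer: 4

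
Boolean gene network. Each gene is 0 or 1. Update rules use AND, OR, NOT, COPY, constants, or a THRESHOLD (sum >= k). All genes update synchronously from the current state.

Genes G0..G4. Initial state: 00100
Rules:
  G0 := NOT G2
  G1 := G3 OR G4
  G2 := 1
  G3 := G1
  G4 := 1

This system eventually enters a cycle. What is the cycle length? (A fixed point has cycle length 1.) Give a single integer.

Step 0: 00100
Step 1: G0=NOT G2=NOT 1=0 G1=G3|G4=0|0=0 G2=1(const) G3=G1=0 G4=1(const) -> 00101
Step 2: G0=NOT G2=NOT 1=0 G1=G3|G4=0|1=1 G2=1(const) G3=G1=0 G4=1(const) -> 01101
Step 3: G0=NOT G2=NOT 1=0 G1=G3|G4=0|1=1 G2=1(const) G3=G1=1 G4=1(const) -> 01111
Step 4: G0=NOT G2=NOT 1=0 G1=G3|G4=1|1=1 G2=1(const) G3=G1=1 G4=1(const) -> 01111
State from step 4 equals state from step 3 -> cycle length 1

Answer: 1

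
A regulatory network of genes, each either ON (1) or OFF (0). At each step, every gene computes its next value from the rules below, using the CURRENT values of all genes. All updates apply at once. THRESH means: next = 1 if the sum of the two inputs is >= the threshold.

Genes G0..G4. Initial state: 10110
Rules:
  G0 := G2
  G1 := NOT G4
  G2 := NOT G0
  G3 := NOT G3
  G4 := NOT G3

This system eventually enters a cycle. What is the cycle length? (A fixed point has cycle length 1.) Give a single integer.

Answer: 4

Derivation:
Step 0: 10110
Step 1: G0=G2=1 G1=NOT G4=NOT 0=1 G2=NOT G0=NOT 1=0 G3=NOT G3=NOT 1=0 G4=NOT G3=NOT 1=0 -> 11000
Step 2: G0=G2=0 G1=NOT G4=NOT 0=1 G2=NOT G0=NOT 1=0 G3=NOT G3=NOT 0=1 G4=NOT G3=NOT 0=1 -> 01011
Step 3: G0=G2=0 G1=NOT G4=NOT 1=0 G2=NOT G0=NOT 0=1 G3=NOT G3=NOT 1=0 G4=NOT G3=NOT 1=0 -> 00100
Step 4: G0=G2=1 G1=NOT G4=NOT 0=1 G2=NOT G0=NOT 0=1 G3=NOT G3=NOT 0=1 G4=NOT G3=NOT 0=1 -> 11111
Step 5: G0=G2=1 G1=NOT G4=NOT 1=0 G2=NOT G0=NOT 1=0 G3=NOT G3=NOT 1=0 G4=NOT G3=NOT 1=0 -> 10000
Step 6: G0=G2=0 G1=NOT G4=NOT 0=1 G2=NOT G0=NOT 1=0 G3=NOT G3=NOT 0=1 G4=NOT G3=NOT 0=1 -> 01011
State from step 6 equals state from step 2 -> cycle length 4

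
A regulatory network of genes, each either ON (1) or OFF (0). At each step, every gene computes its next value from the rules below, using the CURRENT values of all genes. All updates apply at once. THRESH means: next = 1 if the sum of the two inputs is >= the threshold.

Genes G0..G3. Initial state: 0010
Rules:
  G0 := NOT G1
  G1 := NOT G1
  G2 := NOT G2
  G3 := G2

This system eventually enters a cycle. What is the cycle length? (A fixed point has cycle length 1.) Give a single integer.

Step 0: 0010
Step 1: G0=NOT G1=NOT 0=1 G1=NOT G1=NOT 0=1 G2=NOT G2=NOT 1=0 G3=G2=1 -> 1101
Step 2: G0=NOT G1=NOT 1=0 G1=NOT G1=NOT 1=0 G2=NOT G2=NOT 0=1 G3=G2=0 -> 0010
State from step 2 equals state from step 0 -> cycle length 2

Answer: 2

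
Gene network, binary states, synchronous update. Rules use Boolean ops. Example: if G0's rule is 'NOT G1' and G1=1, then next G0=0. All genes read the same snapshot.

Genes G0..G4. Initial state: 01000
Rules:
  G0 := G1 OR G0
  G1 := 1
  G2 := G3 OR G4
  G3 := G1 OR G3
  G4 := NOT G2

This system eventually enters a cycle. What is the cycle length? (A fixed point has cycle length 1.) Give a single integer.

Step 0: 01000
Step 1: G0=G1|G0=1|0=1 G1=1(const) G2=G3|G4=0|0=0 G3=G1|G3=1|0=1 G4=NOT G2=NOT 0=1 -> 11011
Step 2: G0=G1|G0=1|1=1 G1=1(const) G2=G3|G4=1|1=1 G3=G1|G3=1|1=1 G4=NOT G2=NOT 0=1 -> 11111
Step 3: G0=G1|G0=1|1=1 G1=1(const) G2=G3|G4=1|1=1 G3=G1|G3=1|1=1 G4=NOT G2=NOT 1=0 -> 11110
Step 4: G0=G1|G0=1|1=1 G1=1(const) G2=G3|G4=1|0=1 G3=G1|G3=1|1=1 G4=NOT G2=NOT 1=0 -> 11110
State from step 4 equals state from step 3 -> cycle length 1

Answer: 1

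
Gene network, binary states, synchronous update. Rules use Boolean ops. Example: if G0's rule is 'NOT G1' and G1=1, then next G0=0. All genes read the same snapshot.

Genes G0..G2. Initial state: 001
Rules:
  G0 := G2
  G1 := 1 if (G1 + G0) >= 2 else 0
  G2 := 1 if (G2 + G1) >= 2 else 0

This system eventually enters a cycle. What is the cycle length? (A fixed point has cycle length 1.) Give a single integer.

Step 0: 001
Step 1: G0=G2=1 G1=(0+0>=2)=0 G2=(1+0>=2)=0 -> 100
Step 2: G0=G2=0 G1=(0+1>=2)=0 G2=(0+0>=2)=0 -> 000
Step 3: G0=G2=0 G1=(0+0>=2)=0 G2=(0+0>=2)=0 -> 000
State from step 3 equals state from step 2 -> cycle length 1

Answer: 1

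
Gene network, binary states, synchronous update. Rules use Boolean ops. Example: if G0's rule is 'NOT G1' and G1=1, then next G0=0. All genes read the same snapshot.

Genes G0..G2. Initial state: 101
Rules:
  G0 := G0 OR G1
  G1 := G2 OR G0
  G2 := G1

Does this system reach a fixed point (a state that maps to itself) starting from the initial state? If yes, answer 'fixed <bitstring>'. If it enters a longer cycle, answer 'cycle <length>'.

Step 0: 101
Step 1: G0=G0|G1=1|0=1 G1=G2|G0=1|1=1 G2=G1=0 -> 110
Step 2: G0=G0|G1=1|1=1 G1=G2|G0=0|1=1 G2=G1=1 -> 111
Step 3: G0=G0|G1=1|1=1 G1=G2|G0=1|1=1 G2=G1=1 -> 111
Fixed point reached at step 2: 111

Answer: fixed 111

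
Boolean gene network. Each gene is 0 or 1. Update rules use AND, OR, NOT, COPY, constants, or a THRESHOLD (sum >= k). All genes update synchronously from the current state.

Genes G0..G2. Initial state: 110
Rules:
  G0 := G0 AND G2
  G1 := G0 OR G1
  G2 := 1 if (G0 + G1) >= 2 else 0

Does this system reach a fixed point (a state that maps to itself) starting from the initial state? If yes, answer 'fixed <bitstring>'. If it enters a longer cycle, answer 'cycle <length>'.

Answer: fixed 010

Derivation:
Step 0: 110
Step 1: G0=G0&G2=1&0=0 G1=G0|G1=1|1=1 G2=(1+1>=2)=1 -> 011
Step 2: G0=G0&G2=0&1=0 G1=G0|G1=0|1=1 G2=(0+1>=2)=0 -> 010
Step 3: G0=G0&G2=0&0=0 G1=G0|G1=0|1=1 G2=(0+1>=2)=0 -> 010
Fixed point reached at step 2: 010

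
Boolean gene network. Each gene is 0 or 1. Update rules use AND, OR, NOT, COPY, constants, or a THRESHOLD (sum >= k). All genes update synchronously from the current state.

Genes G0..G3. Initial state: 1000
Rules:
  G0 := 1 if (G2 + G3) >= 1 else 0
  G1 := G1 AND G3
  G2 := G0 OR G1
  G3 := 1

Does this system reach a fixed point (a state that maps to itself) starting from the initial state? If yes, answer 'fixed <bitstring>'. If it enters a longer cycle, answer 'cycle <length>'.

Step 0: 1000
Step 1: G0=(0+0>=1)=0 G1=G1&G3=0&0=0 G2=G0|G1=1|0=1 G3=1(const) -> 0011
Step 2: G0=(1+1>=1)=1 G1=G1&G3=0&1=0 G2=G0|G1=0|0=0 G3=1(const) -> 1001
Step 3: G0=(0+1>=1)=1 G1=G1&G3=0&1=0 G2=G0|G1=1|0=1 G3=1(const) -> 1011
Step 4: G0=(1+1>=1)=1 G1=G1&G3=0&1=0 G2=G0|G1=1|0=1 G3=1(const) -> 1011
Fixed point reached at step 3: 1011

Answer: fixed 1011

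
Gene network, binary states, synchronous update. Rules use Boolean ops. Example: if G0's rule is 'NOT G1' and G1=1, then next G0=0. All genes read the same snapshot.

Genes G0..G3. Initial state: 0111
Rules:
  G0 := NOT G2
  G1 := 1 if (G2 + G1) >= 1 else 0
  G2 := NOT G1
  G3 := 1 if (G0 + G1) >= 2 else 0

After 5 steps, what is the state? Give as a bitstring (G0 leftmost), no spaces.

Step 1: G0=NOT G2=NOT 1=0 G1=(1+1>=1)=1 G2=NOT G1=NOT 1=0 G3=(0+1>=2)=0 -> 0100
Step 2: G0=NOT G2=NOT 0=1 G1=(0+1>=1)=1 G2=NOT G1=NOT 1=0 G3=(0+1>=2)=0 -> 1100
Step 3: G0=NOT G2=NOT 0=1 G1=(0+1>=1)=1 G2=NOT G1=NOT 1=0 G3=(1+1>=2)=1 -> 1101
Step 4: G0=NOT G2=NOT 0=1 G1=(0+1>=1)=1 G2=NOT G1=NOT 1=0 G3=(1+1>=2)=1 -> 1101
Step 5: G0=NOT G2=NOT 0=1 G1=(0+1>=1)=1 G2=NOT G1=NOT 1=0 G3=(1+1>=2)=1 -> 1101

1101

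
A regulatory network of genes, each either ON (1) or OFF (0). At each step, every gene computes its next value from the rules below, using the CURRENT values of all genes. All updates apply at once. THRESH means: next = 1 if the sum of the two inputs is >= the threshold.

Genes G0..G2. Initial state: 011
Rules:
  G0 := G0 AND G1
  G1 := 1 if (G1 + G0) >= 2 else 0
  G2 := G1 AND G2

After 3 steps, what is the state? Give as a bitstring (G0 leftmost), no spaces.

Step 1: G0=G0&G1=0&1=0 G1=(1+0>=2)=0 G2=G1&G2=1&1=1 -> 001
Step 2: G0=G0&G1=0&0=0 G1=(0+0>=2)=0 G2=G1&G2=0&1=0 -> 000
Step 3: G0=G0&G1=0&0=0 G1=(0+0>=2)=0 G2=G1&G2=0&0=0 -> 000

000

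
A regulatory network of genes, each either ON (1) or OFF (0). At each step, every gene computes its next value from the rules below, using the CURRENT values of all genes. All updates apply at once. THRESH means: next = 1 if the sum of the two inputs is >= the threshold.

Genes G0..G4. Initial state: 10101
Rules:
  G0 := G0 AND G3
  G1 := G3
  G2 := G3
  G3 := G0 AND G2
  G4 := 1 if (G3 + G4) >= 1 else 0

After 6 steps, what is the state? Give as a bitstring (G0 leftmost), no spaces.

Step 1: G0=G0&G3=1&0=0 G1=G3=0 G2=G3=0 G3=G0&G2=1&1=1 G4=(0+1>=1)=1 -> 00011
Step 2: G0=G0&G3=0&1=0 G1=G3=1 G2=G3=1 G3=G0&G2=0&0=0 G4=(1+1>=1)=1 -> 01101
Step 3: G0=G0&G3=0&0=0 G1=G3=0 G2=G3=0 G3=G0&G2=0&1=0 G4=(0+1>=1)=1 -> 00001
Step 4: G0=G0&G3=0&0=0 G1=G3=0 G2=G3=0 G3=G0&G2=0&0=0 G4=(0+1>=1)=1 -> 00001
Step 5: G0=G0&G3=0&0=0 G1=G3=0 G2=G3=0 G3=G0&G2=0&0=0 G4=(0+1>=1)=1 -> 00001
Step 6: G0=G0&G3=0&0=0 G1=G3=0 G2=G3=0 G3=G0&G2=0&0=0 G4=(0+1>=1)=1 -> 00001

00001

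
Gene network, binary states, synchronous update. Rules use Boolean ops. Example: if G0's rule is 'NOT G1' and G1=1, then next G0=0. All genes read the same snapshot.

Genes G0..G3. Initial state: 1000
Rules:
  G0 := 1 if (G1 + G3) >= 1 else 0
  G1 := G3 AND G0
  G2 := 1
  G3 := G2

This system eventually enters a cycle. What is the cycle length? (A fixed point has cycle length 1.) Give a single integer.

Answer: 1

Derivation:
Step 0: 1000
Step 1: G0=(0+0>=1)=0 G1=G3&G0=0&1=0 G2=1(const) G3=G2=0 -> 0010
Step 2: G0=(0+0>=1)=0 G1=G3&G0=0&0=0 G2=1(const) G3=G2=1 -> 0011
Step 3: G0=(0+1>=1)=1 G1=G3&G0=1&0=0 G2=1(const) G3=G2=1 -> 1011
Step 4: G0=(0+1>=1)=1 G1=G3&G0=1&1=1 G2=1(const) G3=G2=1 -> 1111
Step 5: G0=(1+1>=1)=1 G1=G3&G0=1&1=1 G2=1(const) G3=G2=1 -> 1111
State from step 5 equals state from step 4 -> cycle length 1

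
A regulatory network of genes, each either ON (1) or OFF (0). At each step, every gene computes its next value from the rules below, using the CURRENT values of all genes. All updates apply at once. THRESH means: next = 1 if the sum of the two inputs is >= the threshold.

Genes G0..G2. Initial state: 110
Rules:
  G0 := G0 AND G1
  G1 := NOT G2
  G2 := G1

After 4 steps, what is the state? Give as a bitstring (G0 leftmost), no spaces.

Step 1: G0=G0&G1=1&1=1 G1=NOT G2=NOT 0=1 G2=G1=1 -> 111
Step 2: G0=G0&G1=1&1=1 G1=NOT G2=NOT 1=0 G2=G1=1 -> 101
Step 3: G0=G0&G1=1&0=0 G1=NOT G2=NOT 1=0 G2=G1=0 -> 000
Step 4: G0=G0&G1=0&0=0 G1=NOT G2=NOT 0=1 G2=G1=0 -> 010

010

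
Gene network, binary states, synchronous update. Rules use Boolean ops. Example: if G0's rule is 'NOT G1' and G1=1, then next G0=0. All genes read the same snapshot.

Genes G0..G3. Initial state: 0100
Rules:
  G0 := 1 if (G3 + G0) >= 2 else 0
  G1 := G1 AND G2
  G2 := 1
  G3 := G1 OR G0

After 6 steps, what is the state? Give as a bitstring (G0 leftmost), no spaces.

Step 1: G0=(0+0>=2)=0 G1=G1&G2=1&0=0 G2=1(const) G3=G1|G0=1|0=1 -> 0011
Step 2: G0=(1+0>=2)=0 G1=G1&G2=0&1=0 G2=1(const) G3=G1|G0=0|0=0 -> 0010
Step 3: G0=(0+0>=2)=0 G1=G1&G2=0&1=0 G2=1(const) G3=G1|G0=0|0=0 -> 0010
Step 4: G0=(0+0>=2)=0 G1=G1&G2=0&1=0 G2=1(const) G3=G1|G0=0|0=0 -> 0010
Step 5: G0=(0+0>=2)=0 G1=G1&G2=0&1=0 G2=1(const) G3=G1|G0=0|0=0 -> 0010
Step 6: G0=(0+0>=2)=0 G1=G1&G2=0&1=0 G2=1(const) G3=G1|G0=0|0=0 -> 0010

0010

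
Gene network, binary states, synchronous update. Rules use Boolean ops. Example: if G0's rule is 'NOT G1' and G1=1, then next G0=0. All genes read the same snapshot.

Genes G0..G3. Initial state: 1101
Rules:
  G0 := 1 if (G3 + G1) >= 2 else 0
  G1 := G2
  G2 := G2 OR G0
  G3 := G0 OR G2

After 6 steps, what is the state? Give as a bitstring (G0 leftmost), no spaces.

Step 1: G0=(1+1>=2)=1 G1=G2=0 G2=G2|G0=0|1=1 G3=G0|G2=1|0=1 -> 1011
Step 2: G0=(1+0>=2)=0 G1=G2=1 G2=G2|G0=1|1=1 G3=G0|G2=1|1=1 -> 0111
Step 3: G0=(1+1>=2)=1 G1=G2=1 G2=G2|G0=1|0=1 G3=G0|G2=0|1=1 -> 1111
Step 4: G0=(1+1>=2)=1 G1=G2=1 G2=G2|G0=1|1=1 G3=G0|G2=1|1=1 -> 1111
Step 5: G0=(1+1>=2)=1 G1=G2=1 G2=G2|G0=1|1=1 G3=G0|G2=1|1=1 -> 1111
Step 6: G0=(1+1>=2)=1 G1=G2=1 G2=G2|G0=1|1=1 G3=G0|G2=1|1=1 -> 1111

1111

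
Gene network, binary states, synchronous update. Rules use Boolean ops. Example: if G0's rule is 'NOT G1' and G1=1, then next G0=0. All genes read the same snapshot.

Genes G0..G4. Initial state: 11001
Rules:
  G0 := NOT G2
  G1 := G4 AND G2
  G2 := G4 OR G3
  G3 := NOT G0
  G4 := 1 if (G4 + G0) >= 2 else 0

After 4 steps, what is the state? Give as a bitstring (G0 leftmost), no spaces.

Step 1: G0=NOT G2=NOT 0=1 G1=G4&G2=1&0=0 G2=G4|G3=1|0=1 G3=NOT G0=NOT 1=0 G4=(1+1>=2)=1 -> 10101
Step 2: G0=NOT G2=NOT 1=0 G1=G4&G2=1&1=1 G2=G4|G3=1|0=1 G3=NOT G0=NOT 1=0 G4=(1+1>=2)=1 -> 01101
Step 3: G0=NOT G2=NOT 1=0 G1=G4&G2=1&1=1 G2=G4|G3=1|0=1 G3=NOT G0=NOT 0=1 G4=(1+0>=2)=0 -> 01110
Step 4: G0=NOT G2=NOT 1=0 G1=G4&G2=0&1=0 G2=G4|G3=0|1=1 G3=NOT G0=NOT 0=1 G4=(0+0>=2)=0 -> 00110

00110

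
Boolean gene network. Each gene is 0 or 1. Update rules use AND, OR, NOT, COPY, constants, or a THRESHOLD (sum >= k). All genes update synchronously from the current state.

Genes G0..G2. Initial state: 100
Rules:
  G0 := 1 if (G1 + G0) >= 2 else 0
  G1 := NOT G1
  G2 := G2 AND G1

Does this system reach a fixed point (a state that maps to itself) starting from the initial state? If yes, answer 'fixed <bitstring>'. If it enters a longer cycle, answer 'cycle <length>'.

Step 0: 100
Step 1: G0=(0+1>=2)=0 G1=NOT G1=NOT 0=1 G2=G2&G1=0&0=0 -> 010
Step 2: G0=(1+0>=2)=0 G1=NOT G1=NOT 1=0 G2=G2&G1=0&1=0 -> 000
Step 3: G0=(0+0>=2)=0 G1=NOT G1=NOT 0=1 G2=G2&G1=0&0=0 -> 010
Cycle of length 2 starting at step 1 -> no fixed point

Answer: cycle 2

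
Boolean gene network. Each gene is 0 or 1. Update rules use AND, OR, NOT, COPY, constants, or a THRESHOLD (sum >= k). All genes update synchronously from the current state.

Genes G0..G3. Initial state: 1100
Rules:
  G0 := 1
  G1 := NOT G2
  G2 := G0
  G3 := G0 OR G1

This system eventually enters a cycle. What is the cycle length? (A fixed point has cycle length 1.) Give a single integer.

Answer: 1

Derivation:
Step 0: 1100
Step 1: G0=1(const) G1=NOT G2=NOT 0=1 G2=G0=1 G3=G0|G1=1|1=1 -> 1111
Step 2: G0=1(const) G1=NOT G2=NOT 1=0 G2=G0=1 G3=G0|G1=1|1=1 -> 1011
Step 3: G0=1(const) G1=NOT G2=NOT 1=0 G2=G0=1 G3=G0|G1=1|0=1 -> 1011
State from step 3 equals state from step 2 -> cycle length 1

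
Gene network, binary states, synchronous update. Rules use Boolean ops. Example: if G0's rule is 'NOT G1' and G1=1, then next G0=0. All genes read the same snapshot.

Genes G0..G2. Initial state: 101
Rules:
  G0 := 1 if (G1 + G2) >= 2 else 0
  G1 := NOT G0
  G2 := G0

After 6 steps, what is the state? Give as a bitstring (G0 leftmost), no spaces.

Step 1: G0=(0+1>=2)=0 G1=NOT G0=NOT 1=0 G2=G0=1 -> 001
Step 2: G0=(0+1>=2)=0 G1=NOT G0=NOT 0=1 G2=G0=0 -> 010
Step 3: G0=(1+0>=2)=0 G1=NOT G0=NOT 0=1 G2=G0=0 -> 010
Step 4: G0=(1+0>=2)=0 G1=NOT G0=NOT 0=1 G2=G0=0 -> 010
Step 5: G0=(1+0>=2)=0 G1=NOT G0=NOT 0=1 G2=G0=0 -> 010
Step 6: G0=(1+0>=2)=0 G1=NOT G0=NOT 0=1 G2=G0=0 -> 010

010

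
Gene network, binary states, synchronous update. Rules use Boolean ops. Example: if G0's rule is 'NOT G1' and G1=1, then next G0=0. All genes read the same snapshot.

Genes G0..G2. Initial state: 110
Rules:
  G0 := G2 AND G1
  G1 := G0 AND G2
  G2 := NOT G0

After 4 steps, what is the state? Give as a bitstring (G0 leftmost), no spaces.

Step 1: G0=G2&G1=0&1=0 G1=G0&G2=1&0=0 G2=NOT G0=NOT 1=0 -> 000
Step 2: G0=G2&G1=0&0=0 G1=G0&G2=0&0=0 G2=NOT G0=NOT 0=1 -> 001
Step 3: G0=G2&G1=1&0=0 G1=G0&G2=0&1=0 G2=NOT G0=NOT 0=1 -> 001
Step 4: G0=G2&G1=1&0=0 G1=G0&G2=0&1=0 G2=NOT G0=NOT 0=1 -> 001

001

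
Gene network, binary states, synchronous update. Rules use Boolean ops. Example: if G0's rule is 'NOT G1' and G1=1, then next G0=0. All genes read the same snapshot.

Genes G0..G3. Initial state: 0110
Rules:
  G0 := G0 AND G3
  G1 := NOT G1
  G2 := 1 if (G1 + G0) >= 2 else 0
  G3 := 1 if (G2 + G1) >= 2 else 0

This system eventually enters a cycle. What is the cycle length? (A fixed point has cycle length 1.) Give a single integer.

Answer: 2

Derivation:
Step 0: 0110
Step 1: G0=G0&G3=0&0=0 G1=NOT G1=NOT 1=0 G2=(1+0>=2)=0 G3=(1+1>=2)=1 -> 0001
Step 2: G0=G0&G3=0&1=0 G1=NOT G1=NOT 0=1 G2=(0+0>=2)=0 G3=(0+0>=2)=0 -> 0100
Step 3: G0=G0&G3=0&0=0 G1=NOT G1=NOT 1=0 G2=(1+0>=2)=0 G3=(0+1>=2)=0 -> 0000
Step 4: G0=G0&G3=0&0=0 G1=NOT G1=NOT 0=1 G2=(0+0>=2)=0 G3=(0+0>=2)=0 -> 0100
State from step 4 equals state from step 2 -> cycle length 2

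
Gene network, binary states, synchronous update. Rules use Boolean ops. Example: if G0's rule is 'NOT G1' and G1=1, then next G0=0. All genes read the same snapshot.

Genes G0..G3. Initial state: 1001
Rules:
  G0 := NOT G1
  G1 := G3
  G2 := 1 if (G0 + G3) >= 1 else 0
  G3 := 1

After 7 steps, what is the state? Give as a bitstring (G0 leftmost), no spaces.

Step 1: G0=NOT G1=NOT 0=1 G1=G3=1 G2=(1+1>=1)=1 G3=1(const) -> 1111
Step 2: G0=NOT G1=NOT 1=0 G1=G3=1 G2=(1+1>=1)=1 G3=1(const) -> 0111
Step 3: G0=NOT G1=NOT 1=0 G1=G3=1 G2=(0+1>=1)=1 G3=1(const) -> 0111
Step 4: G0=NOT G1=NOT 1=0 G1=G3=1 G2=(0+1>=1)=1 G3=1(const) -> 0111
Step 5: G0=NOT G1=NOT 1=0 G1=G3=1 G2=(0+1>=1)=1 G3=1(const) -> 0111
Step 6: G0=NOT G1=NOT 1=0 G1=G3=1 G2=(0+1>=1)=1 G3=1(const) -> 0111
Step 7: G0=NOT G1=NOT 1=0 G1=G3=1 G2=(0+1>=1)=1 G3=1(const) -> 0111

0111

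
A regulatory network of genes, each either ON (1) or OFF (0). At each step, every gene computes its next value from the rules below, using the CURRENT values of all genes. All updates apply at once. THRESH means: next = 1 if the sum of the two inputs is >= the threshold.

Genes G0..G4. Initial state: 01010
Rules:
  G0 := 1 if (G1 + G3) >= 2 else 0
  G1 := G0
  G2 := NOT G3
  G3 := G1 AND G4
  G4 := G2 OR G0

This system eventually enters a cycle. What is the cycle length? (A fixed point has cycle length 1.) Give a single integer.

Answer: 1

Derivation:
Step 0: 01010
Step 1: G0=(1+1>=2)=1 G1=G0=0 G2=NOT G3=NOT 1=0 G3=G1&G4=1&0=0 G4=G2|G0=0|0=0 -> 10000
Step 2: G0=(0+0>=2)=0 G1=G0=1 G2=NOT G3=NOT 0=1 G3=G1&G4=0&0=0 G4=G2|G0=0|1=1 -> 01101
Step 3: G0=(1+0>=2)=0 G1=G0=0 G2=NOT G3=NOT 0=1 G3=G1&G4=1&1=1 G4=G2|G0=1|0=1 -> 00111
Step 4: G0=(0+1>=2)=0 G1=G0=0 G2=NOT G3=NOT 1=0 G3=G1&G4=0&1=0 G4=G2|G0=1|0=1 -> 00001
Step 5: G0=(0+0>=2)=0 G1=G0=0 G2=NOT G3=NOT 0=1 G3=G1&G4=0&1=0 G4=G2|G0=0|0=0 -> 00100
Step 6: G0=(0+0>=2)=0 G1=G0=0 G2=NOT G3=NOT 0=1 G3=G1&G4=0&0=0 G4=G2|G0=1|0=1 -> 00101
Step 7: G0=(0+0>=2)=0 G1=G0=0 G2=NOT G3=NOT 0=1 G3=G1&G4=0&1=0 G4=G2|G0=1|0=1 -> 00101
State from step 7 equals state from step 6 -> cycle length 1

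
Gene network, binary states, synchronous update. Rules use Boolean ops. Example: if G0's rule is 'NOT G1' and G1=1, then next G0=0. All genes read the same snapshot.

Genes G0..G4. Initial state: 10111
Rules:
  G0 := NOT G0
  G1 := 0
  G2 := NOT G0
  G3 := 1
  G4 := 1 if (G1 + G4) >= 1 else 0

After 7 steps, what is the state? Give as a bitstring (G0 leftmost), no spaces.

Step 1: G0=NOT G0=NOT 1=0 G1=0(const) G2=NOT G0=NOT 1=0 G3=1(const) G4=(0+1>=1)=1 -> 00011
Step 2: G0=NOT G0=NOT 0=1 G1=0(const) G2=NOT G0=NOT 0=1 G3=1(const) G4=(0+1>=1)=1 -> 10111
Step 3: G0=NOT G0=NOT 1=0 G1=0(const) G2=NOT G0=NOT 1=0 G3=1(const) G4=(0+1>=1)=1 -> 00011
Step 4: G0=NOT G0=NOT 0=1 G1=0(const) G2=NOT G0=NOT 0=1 G3=1(const) G4=(0+1>=1)=1 -> 10111
Step 5: G0=NOT G0=NOT 1=0 G1=0(const) G2=NOT G0=NOT 1=0 G3=1(const) G4=(0+1>=1)=1 -> 00011
Step 6: G0=NOT G0=NOT 0=1 G1=0(const) G2=NOT G0=NOT 0=1 G3=1(const) G4=(0+1>=1)=1 -> 10111
Step 7: G0=NOT G0=NOT 1=0 G1=0(const) G2=NOT G0=NOT 1=0 G3=1(const) G4=(0+1>=1)=1 -> 00011

00011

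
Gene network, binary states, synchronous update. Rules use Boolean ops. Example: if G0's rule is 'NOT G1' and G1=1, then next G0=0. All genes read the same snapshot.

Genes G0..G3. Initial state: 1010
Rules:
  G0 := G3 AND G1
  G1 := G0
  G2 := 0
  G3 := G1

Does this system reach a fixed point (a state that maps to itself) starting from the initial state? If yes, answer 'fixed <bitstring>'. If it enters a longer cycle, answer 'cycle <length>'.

Step 0: 1010
Step 1: G0=G3&G1=0&0=0 G1=G0=1 G2=0(const) G3=G1=0 -> 0100
Step 2: G0=G3&G1=0&1=0 G1=G0=0 G2=0(const) G3=G1=1 -> 0001
Step 3: G0=G3&G1=1&0=0 G1=G0=0 G2=0(const) G3=G1=0 -> 0000
Step 4: G0=G3&G1=0&0=0 G1=G0=0 G2=0(const) G3=G1=0 -> 0000
Fixed point reached at step 3: 0000

Answer: fixed 0000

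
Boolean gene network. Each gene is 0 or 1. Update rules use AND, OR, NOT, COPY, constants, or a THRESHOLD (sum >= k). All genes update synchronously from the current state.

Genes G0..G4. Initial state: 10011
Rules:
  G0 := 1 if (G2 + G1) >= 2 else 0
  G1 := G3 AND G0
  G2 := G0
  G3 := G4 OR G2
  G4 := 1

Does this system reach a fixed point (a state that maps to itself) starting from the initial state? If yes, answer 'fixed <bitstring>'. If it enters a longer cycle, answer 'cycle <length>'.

Step 0: 10011
Step 1: G0=(0+0>=2)=0 G1=G3&G0=1&1=1 G2=G0=1 G3=G4|G2=1|0=1 G4=1(const) -> 01111
Step 2: G0=(1+1>=2)=1 G1=G3&G0=1&0=0 G2=G0=0 G3=G4|G2=1|1=1 G4=1(const) -> 10011
Cycle of length 2 starting at step 0 -> no fixed point

Answer: cycle 2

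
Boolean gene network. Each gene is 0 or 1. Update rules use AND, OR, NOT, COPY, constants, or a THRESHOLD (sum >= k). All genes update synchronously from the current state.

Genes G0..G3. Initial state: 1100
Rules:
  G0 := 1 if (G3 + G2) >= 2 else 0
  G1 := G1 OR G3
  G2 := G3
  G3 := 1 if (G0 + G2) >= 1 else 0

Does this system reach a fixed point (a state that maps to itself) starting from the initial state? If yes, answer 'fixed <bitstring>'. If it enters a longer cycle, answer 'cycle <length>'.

Step 0: 1100
Step 1: G0=(0+0>=2)=0 G1=G1|G3=1|0=1 G2=G3=0 G3=(1+0>=1)=1 -> 0101
Step 2: G0=(1+0>=2)=0 G1=G1|G3=1|1=1 G2=G3=1 G3=(0+0>=1)=0 -> 0110
Step 3: G0=(0+1>=2)=0 G1=G1|G3=1|0=1 G2=G3=0 G3=(0+1>=1)=1 -> 0101
Cycle of length 2 starting at step 1 -> no fixed point

Answer: cycle 2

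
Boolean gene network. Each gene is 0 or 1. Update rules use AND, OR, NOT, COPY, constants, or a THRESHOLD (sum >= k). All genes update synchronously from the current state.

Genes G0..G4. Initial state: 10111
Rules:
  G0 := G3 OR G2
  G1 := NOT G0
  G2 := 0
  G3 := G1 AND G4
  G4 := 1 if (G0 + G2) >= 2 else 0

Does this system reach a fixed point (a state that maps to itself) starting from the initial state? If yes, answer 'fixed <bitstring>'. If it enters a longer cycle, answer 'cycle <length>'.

Step 0: 10111
Step 1: G0=G3|G2=1|1=1 G1=NOT G0=NOT 1=0 G2=0(const) G3=G1&G4=0&1=0 G4=(1+1>=2)=1 -> 10001
Step 2: G0=G3|G2=0|0=0 G1=NOT G0=NOT 1=0 G2=0(const) G3=G1&G4=0&1=0 G4=(1+0>=2)=0 -> 00000
Step 3: G0=G3|G2=0|0=0 G1=NOT G0=NOT 0=1 G2=0(const) G3=G1&G4=0&0=0 G4=(0+0>=2)=0 -> 01000
Step 4: G0=G3|G2=0|0=0 G1=NOT G0=NOT 0=1 G2=0(const) G3=G1&G4=1&0=0 G4=(0+0>=2)=0 -> 01000
Fixed point reached at step 3: 01000

Answer: fixed 01000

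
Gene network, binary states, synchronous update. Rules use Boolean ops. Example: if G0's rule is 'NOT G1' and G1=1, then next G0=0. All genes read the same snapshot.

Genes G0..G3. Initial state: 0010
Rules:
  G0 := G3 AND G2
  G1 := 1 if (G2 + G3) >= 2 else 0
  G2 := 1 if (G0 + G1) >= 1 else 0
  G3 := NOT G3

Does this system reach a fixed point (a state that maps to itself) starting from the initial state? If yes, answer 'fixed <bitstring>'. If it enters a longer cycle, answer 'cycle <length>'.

Answer: cycle 2

Derivation:
Step 0: 0010
Step 1: G0=G3&G2=0&1=0 G1=(1+0>=2)=0 G2=(0+0>=1)=0 G3=NOT G3=NOT 0=1 -> 0001
Step 2: G0=G3&G2=1&0=0 G1=(0+1>=2)=0 G2=(0+0>=1)=0 G3=NOT G3=NOT 1=0 -> 0000
Step 3: G0=G3&G2=0&0=0 G1=(0+0>=2)=0 G2=(0+0>=1)=0 G3=NOT G3=NOT 0=1 -> 0001
Cycle of length 2 starting at step 1 -> no fixed point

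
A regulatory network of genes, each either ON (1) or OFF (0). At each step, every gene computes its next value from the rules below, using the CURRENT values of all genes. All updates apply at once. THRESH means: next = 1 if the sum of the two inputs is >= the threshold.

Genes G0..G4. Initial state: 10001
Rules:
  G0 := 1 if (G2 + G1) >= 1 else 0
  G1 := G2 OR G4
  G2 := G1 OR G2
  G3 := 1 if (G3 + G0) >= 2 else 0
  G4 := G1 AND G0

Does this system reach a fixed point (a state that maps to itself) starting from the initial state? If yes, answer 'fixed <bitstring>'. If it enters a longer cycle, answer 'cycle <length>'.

Answer: fixed 11101

Derivation:
Step 0: 10001
Step 1: G0=(0+0>=1)=0 G1=G2|G4=0|1=1 G2=G1|G2=0|0=0 G3=(0+1>=2)=0 G4=G1&G0=0&1=0 -> 01000
Step 2: G0=(0+1>=1)=1 G1=G2|G4=0|0=0 G2=G1|G2=1|0=1 G3=(0+0>=2)=0 G4=G1&G0=1&0=0 -> 10100
Step 3: G0=(1+0>=1)=1 G1=G2|G4=1|0=1 G2=G1|G2=0|1=1 G3=(0+1>=2)=0 G4=G1&G0=0&1=0 -> 11100
Step 4: G0=(1+1>=1)=1 G1=G2|G4=1|0=1 G2=G1|G2=1|1=1 G3=(0+1>=2)=0 G4=G1&G0=1&1=1 -> 11101
Step 5: G0=(1+1>=1)=1 G1=G2|G4=1|1=1 G2=G1|G2=1|1=1 G3=(0+1>=2)=0 G4=G1&G0=1&1=1 -> 11101
Fixed point reached at step 4: 11101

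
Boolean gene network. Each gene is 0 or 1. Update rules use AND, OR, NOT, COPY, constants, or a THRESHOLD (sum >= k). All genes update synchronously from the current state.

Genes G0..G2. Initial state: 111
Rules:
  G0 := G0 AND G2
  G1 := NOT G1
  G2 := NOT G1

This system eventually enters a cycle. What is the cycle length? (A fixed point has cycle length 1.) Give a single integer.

Answer: 2

Derivation:
Step 0: 111
Step 1: G0=G0&G2=1&1=1 G1=NOT G1=NOT 1=0 G2=NOT G1=NOT 1=0 -> 100
Step 2: G0=G0&G2=1&0=0 G1=NOT G1=NOT 0=1 G2=NOT G1=NOT 0=1 -> 011
Step 3: G0=G0&G2=0&1=0 G1=NOT G1=NOT 1=0 G2=NOT G1=NOT 1=0 -> 000
Step 4: G0=G0&G2=0&0=0 G1=NOT G1=NOT 0=1 G2=NOT G1=NOT 0=1 -> 011
State from step 4 equals state from step 2 -> cycle length 2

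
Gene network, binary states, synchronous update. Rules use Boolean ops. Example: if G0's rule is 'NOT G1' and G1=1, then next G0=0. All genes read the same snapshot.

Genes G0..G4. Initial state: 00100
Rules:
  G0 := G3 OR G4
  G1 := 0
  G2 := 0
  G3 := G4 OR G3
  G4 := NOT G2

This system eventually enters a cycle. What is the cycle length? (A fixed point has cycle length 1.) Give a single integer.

Step 0: 00100
Step 1: G0=G3|G4=0|0=0 G1=0(const) G2=0(const) G3=G4|G3=0|0=0 G4=NOT G2=NOT 1=0 -> 00000
Step 2: G0=G3|G4=0|0=0 G1=0(const) G2=0(const) G3=G4|G3=0|0=0 G4=NOT G2=NOT 0=1 -> 00001
Step 3: G0=G3|G4=0|1=1 G1=0(const) G2=0(const) G3=G4|G3=1|0=1 G4=NOT G2=NOT 0=1 -> 10011
Step 4: G0=G3|G4=1|1=1 G1=0(const) G2=0(const) G3=G4|G3=1|1=1 G4=NOT G2=NOT 0=1 -> 10011
State from step 4 equals state from step 3 -> cycle length 1

Answer: 1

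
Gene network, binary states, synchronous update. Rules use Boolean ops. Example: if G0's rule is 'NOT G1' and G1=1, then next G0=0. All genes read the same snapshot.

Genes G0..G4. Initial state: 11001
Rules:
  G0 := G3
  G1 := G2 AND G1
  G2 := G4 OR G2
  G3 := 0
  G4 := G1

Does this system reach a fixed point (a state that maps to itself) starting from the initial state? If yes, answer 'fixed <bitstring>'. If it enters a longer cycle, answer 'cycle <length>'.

Step 0: 11001
Step 1: G0=G3=0 G1=G2&G1=0&1=0 G2=G4|G2=1|0=1 G3=0(const) G4=G1=1 -> 00101
Step 2: G0=G3=0 G1=G2&G1=1&0=0 G2=G4|G2=1|1=1 G3=0(const) G4=G1=0 -> 00100
Step 3: G0=G3=0 G1=G2&G1=1&0=0 G2=G4|G2=0|1=1 G3=0(const) G4=G1=0 -> 00100
Fixed point reached at step 2: 00100

Answer: fixed 00100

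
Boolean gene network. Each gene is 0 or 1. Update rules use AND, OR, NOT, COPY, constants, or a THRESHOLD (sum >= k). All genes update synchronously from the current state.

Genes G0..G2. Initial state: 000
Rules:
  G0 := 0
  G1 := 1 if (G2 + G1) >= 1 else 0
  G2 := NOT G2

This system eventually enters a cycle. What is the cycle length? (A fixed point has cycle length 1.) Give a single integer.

Step 0: 000
Step 1: G0=0(const) G1=(0+0>=1)=0 G2=NOT G2=NOT 0=1 -> 001
Step 2: G0=0(const) G1=(1+0>=1)=1 G2=NOT G2=NOT 1=0 -> 010
Step 3: G0=0(const) G1=(0+1>=1)=1 G2=NOT G2=NOT 0=1 -> 011
Step 4: G0=0(const) G1=(1+1>=1)=1 G2=NOT G2=NOT 1=0 -> 010
State from step 4 equals state from step 2 -> cycle length 2

Answer: 2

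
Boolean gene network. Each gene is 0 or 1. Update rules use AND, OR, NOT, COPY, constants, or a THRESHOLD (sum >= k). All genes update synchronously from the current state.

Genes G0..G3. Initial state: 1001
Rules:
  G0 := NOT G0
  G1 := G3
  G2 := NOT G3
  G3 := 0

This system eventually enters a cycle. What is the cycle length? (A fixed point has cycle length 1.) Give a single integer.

Answer: 2

Derivation:
Step 0: 1001
Step 1: G0=NOT G0=NOT 1=0 G1=G3=1 G2=NOT G3=NOT 1=0 G3=0(const) -> 0100
Step 2: G0=NOT G0=NOT 0=1 G1=G3=0 G2=NOT G3=NOT 0=1 G3=0(const) -> 1010
Step 3: G0=NOT G0=NOT 1=0 G1=G3=0 G2=NOT G3=NOT 0=1 G3=0(const) -> 0010
Step 4: G0=NOT G0=NOT 0=1 G1=G3=0 G2=NOT G3=NOT 0=1 G3=0(const) -> 1010
State from step 4 equals state from step 2 -> cycle length 2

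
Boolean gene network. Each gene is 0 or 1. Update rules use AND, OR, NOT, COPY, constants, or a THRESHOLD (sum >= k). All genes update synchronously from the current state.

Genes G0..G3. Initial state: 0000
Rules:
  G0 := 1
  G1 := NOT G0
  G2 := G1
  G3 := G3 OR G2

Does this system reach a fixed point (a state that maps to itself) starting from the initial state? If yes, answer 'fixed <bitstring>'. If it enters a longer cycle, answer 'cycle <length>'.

Answer: fixed 1001

Derivation:
Step 0: 0000
Step 1: G0=1(const) G1=NOT G0=NOT 0=1 G2=G1=0 G3=G3|G2=0|0=0 -> 1100
Step 2: G0=1(const) G1=NOT G0=NOT 1=0 G2=G1=1 G3=G3|G2=0|0=0 -> 1010
Step 3: G0=1(const) G1=NOT G0=NOT 1=0 G2=G1=0 G3=G3|G2=0|1=1 -> 1001
Step 4: G0=1(const) G1=NOT G0=NOT 1=0 G2=G1=0 G3=G3|G2=1|0=1 -> 1001
Fixed point reached at step 3: 1001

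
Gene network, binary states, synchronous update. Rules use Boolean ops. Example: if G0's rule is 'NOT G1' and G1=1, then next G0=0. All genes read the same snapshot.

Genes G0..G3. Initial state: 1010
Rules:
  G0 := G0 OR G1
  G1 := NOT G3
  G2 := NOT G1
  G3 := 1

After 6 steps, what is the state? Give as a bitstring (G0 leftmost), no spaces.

Step 1: G0=G0|G1=1|0=1 G1=NOT G3=NOT 0=1 G2=NOT G1=NOT 0=1 G3=1(const) -> 1111
Step 2: G0=G0|G1=1|1=1 G1=NOT G3=NOT 1=0 G2=NOT G1=NOT 1=0 G3=1(const) -> 1001
Step 3: G0=G0|G1=1|0=1 G1=NOT G3=NOT 1=0 G2=NOT G1=NOT 0=1 G3=1(const) -> 1011
Step 4: G0=G0|G1=1|0=1 G1=NOT G3=NOT 1=0 G2=NOT G1=NOT 0=1 G3=1(const) -> 1011
Step 5: G0=G0|G1=1|0=1 G1=NOT G3=NOT 1=0 G2=NOT G1=NOT 0=1 G3=1(const) -> 1011
Step 6: G0=G0|G1=1|0=1 G1=NOT G3=NOT 1=0 G2=NOT G1=NOT 0=1 G3=1(const) -> 1011

1011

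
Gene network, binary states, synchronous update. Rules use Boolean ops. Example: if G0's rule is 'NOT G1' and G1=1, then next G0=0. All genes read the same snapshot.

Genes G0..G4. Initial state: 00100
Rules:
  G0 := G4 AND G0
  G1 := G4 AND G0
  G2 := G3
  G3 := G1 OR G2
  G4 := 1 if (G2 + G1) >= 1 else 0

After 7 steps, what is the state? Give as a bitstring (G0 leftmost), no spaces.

Step 1: G0=G4&G0=0&0=0 G1=G4&G0=0&0=0 G2=G3=0 G3=G1|G2=0|1=1 G4=(1+0>=1)=1 -> 00011
Step 2: G0=G4&G0=1&0=0 G1=G4&G0=1&0=0 G2=G3=1 G3=G1|G2=0|0=0 G4=(0+0>=1)=0 -> 00100
Step 3: G0=G4&G0=0&0=0 G1=G4&G0=0&0=0 G2=G3=0 G3=G1|G2=0|1=1 G4=(1+0>=1)=1 -> 00011
Step 4: G0=G4&G0=1&0=0 G1=G4&G0=1&0=0 G2=G3=1 G3=G1|G2=0|0=0 G4=(0+0>=1)=0 -> 00100
Step 5: G0=G4&G0=0&0=0 G1=G4&G0=0&0=0 G2=G3=0 G3=G1|G2=0|1=1 G4=(1+0>=1)=1 -> 00011
Step 6: G0=G4&G0=1&0=0 G1=G4&G0=1&0=0 G2=G3=1 G3=G1|G2=0|0=0 G4=(0+0>=1)=0 -> 00100
Step 7: G0=G4&G0=0&0=0 G1=G4&G0=0&0=0 G2=G3=0 G3=G1|G2=0|1=1 G4=(1+0>=1)=1 -> 00011

00011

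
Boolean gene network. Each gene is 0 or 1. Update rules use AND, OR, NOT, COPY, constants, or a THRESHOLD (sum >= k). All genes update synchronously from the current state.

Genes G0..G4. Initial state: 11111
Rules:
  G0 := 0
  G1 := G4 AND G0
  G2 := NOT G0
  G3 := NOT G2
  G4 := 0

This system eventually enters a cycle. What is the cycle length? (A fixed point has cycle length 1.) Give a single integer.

Step 0: 11111
Step 1: G0=0(const) G1=G4&G0=1&1=1 G2=NOT G0=NOT 1=0 G3=NOT G2=NOT 1=0 G4=0(const) -> 01000
Step 2: G0=0(const) G1=G4&G0=0&0=0 G2=NOT G0=NOT 0=1 G3=NOT G2=NOT 0=1 G4=0(const) -> 00110
Step 3: G0=0(const) G1=G4&G0=0&0=0 G2=NOT G0=NOT 0=1 G3=NOT G2=NOT 1=0 G4=0(const) -> 00100
Step 4: G0=0(const) G1=G4&G0=0&0=0 G2=NOT G0=NOT 0=1 G3=NOT G2=NOT 1=0 G4=0(const) -> 00100
State from step 4 equals state from step 3 -> cycle length 1

Answer: 1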